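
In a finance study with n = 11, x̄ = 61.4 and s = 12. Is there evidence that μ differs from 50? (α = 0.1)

t = (x̄ - μ₀)/(s/√n) = (61.4 - 50)/(12/√11) = 3.151. df = 10, critical t = ±1.812. Reject H₀.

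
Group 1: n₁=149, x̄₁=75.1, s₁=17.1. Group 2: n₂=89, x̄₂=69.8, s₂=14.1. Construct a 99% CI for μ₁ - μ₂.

Difference = 5.3. SE = √(17.1²/149 + 14.1²/89) = 2.048. CI = (0.02, 10.58)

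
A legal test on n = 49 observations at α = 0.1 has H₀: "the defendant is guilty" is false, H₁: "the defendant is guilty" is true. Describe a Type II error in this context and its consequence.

Type II error: failing to reject H₀ when it is false — concluding that the defendant is guilty is not supported when in fact it is. Consequence: acquitting a guilty person.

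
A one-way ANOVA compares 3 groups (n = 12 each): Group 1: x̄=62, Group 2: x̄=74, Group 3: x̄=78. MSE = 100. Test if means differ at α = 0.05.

Grand mean = 71.33. SS_between = 1664.0, MS_between = 832.0. F = 8.32, F_crit ≈ 3.285. Reject H₀.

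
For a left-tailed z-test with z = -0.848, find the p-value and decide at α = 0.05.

p = P(Z < -0.848) = Φ(-0.848) ≈ 0.1982. Since p ≥ 0.05, fail to reject H₀ (not significant) at α = 0.05.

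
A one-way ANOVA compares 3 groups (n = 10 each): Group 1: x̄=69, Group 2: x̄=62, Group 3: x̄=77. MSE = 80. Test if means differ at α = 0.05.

Grand mean = 69.33. SS_between = 1126.67, MS_between = 563.33. F = 7.042, F_crit ≈ 3.354. Reject H₀.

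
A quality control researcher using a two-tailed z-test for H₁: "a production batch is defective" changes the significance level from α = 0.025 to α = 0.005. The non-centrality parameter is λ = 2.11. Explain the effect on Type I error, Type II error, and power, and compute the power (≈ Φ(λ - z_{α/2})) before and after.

Decreasing α from 0.025 to 0.005:
• Type I error rate decreases (α is the Type I rate by definition).
• Critical value moves from z_{α/2} = 2.241 to 2.807, so power = Φ(λ - z_{α/2}) goes from Φ(2.11 - 2.241) = 0.448 to Φ(2.11 - 2.807) = 0.243.
• Type II error rate β = 1 - power therefore increases (0.552 → 0.757).
Appropriate when false positives are costly — here, scrapping a good batch — wasted material and cost for no reason.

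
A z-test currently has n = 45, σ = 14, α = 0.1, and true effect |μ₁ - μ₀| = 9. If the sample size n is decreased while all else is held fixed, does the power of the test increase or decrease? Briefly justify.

Power decreases: a smaller n inflates the standard error σ/√n, pulling the sampling distribution under H₁ back toward the critical value.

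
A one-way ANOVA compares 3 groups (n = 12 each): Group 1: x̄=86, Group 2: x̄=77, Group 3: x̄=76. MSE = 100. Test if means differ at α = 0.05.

Grand mean = 79.67. SS_between = 728.0, MS_between = 364.0. F = 3.64, F_crit ≈ 3.285. Reject H₀.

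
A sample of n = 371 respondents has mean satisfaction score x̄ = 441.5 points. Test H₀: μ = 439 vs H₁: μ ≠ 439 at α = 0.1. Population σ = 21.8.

z = (x̄ - μ₀)/(σ/√n) = (441.5 - 439)/(21.8/√371) = 2.209. Critical value: ±1.645. Since |2.209| > 1.645, Reject H₀.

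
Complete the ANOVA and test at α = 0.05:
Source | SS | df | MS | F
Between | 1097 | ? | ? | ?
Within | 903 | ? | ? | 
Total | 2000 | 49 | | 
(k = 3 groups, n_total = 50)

df_between = 2, df_within = 47. MS_between = 548.5, MS_within = 19.21. F = 28.549, F_crit ≈ 3.195. Reject H₀.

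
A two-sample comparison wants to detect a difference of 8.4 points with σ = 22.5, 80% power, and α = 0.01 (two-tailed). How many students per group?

n per group = 2(z_α/2 + z_β)²σ²/d² = 2×(2.576 + 0.84)²×22.5²/8.4² = 167.4 → n = 168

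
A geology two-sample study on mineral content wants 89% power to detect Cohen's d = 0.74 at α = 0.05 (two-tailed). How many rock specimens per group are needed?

z_{α/2} = 1.96, z_β = Φ⁻¹(0.89) = 1.227. For medium effect (d = 0.74): n per group = 2(z_{α/2} + z_β)²/d² = 2(1.96 + 1.227)²/0.74² = 37.1 → 38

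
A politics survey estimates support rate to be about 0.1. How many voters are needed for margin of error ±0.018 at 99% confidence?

n = z²p(1-p)/E² = 2.576²×0.1×0.9/0.018² = 1843.3 → n = 1844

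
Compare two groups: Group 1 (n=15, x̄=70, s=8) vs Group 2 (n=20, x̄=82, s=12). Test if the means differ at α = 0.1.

Pooled sp = 10.49. t = -3.349, df = 33. Critical t = ±1.692. Reject H₀.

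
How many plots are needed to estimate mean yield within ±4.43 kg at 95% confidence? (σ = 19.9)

n = (z*σ/E)² = (1.96×19.9/4.43)² = 77.5 → n = 78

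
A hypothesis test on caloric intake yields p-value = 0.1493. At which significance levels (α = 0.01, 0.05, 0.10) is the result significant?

p = 0.1493. Not significant at any of the given levels.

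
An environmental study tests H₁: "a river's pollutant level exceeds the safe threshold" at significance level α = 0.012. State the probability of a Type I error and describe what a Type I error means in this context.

P(Type I error) = α = 0.012. A Type I error is rejecting H₀ when H₀ is actually true (false positive) — here, concluding that a river's pollutant level exceeds the safe threshold when in fact this is not the case. Consequence: shutting down a compliant factory unnecessarily.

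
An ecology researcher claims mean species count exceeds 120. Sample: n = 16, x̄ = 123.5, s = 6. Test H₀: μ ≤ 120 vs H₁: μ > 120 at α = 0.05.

t = (123.5 - 120)/(6/√16) = 2.333, df = 15. Critical t = 1.753. Reject H₀.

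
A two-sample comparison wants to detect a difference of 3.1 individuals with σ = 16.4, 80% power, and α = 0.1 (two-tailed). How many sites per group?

n per group = 2(z_α/2 + z_β)²σ²/d² = 2×(1.645 + 0.84)²×16.4²/3.1² = 345.7 → n = 346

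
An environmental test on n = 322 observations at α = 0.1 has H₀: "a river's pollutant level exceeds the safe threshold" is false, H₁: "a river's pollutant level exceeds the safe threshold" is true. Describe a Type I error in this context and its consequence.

Type I error: rejecting H₀ when it is true — concluding that a river's pollutant level exceeds the safe threshold when in fact it is not. Consequence: shutting down a compliant factory unnecessarily.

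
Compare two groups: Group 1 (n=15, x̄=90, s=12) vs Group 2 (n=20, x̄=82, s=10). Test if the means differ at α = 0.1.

Pooled sp = 10.89. t = 2.15, df = 33. Critical t = ±1.692. Reject H₀.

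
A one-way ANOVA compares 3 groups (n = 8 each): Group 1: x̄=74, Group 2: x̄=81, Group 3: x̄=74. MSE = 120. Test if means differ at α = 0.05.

Grand mean = 76.33. SS_between = 261.33, MS_between = 130.67. F = 1.089, F_crit ≈ 3.467. Fail to reject H₀.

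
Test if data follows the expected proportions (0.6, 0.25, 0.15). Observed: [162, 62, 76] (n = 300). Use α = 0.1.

Expected: [180.0, 75.0, 45.0]. χ² = 25.409. df = 2, critical = 4.605. Reject H₀.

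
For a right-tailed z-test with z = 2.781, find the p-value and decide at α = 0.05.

p = P(Z > 2.781) = 1 - Φ(2.781) ≈ 0.0027. Since p < 0.05, reject H₀ (significant) at α = 0.05.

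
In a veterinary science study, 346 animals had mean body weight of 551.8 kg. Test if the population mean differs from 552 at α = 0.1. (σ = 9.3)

z = (x̄ - μ₀)/(σ/√n) = (551.8 - 552)/(9.3/√346) = -0.4. Critical value: ±1.645. Since |-0.4| ≤ 1.645, Fail to reject H₀.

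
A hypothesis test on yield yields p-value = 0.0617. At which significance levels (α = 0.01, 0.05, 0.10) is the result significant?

p = 0.0617. Significant at: α = 0.1.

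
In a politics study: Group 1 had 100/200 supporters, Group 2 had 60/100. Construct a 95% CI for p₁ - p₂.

p̂₁ = 0.5, p̂₂ = 0.6. Difference = -0.1. CI = (-0.218, 0.018)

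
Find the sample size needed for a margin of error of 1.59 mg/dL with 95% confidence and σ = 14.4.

n = (z*σ/E)² = (1.96×14.4/1.59)² = 315.1 → n = 316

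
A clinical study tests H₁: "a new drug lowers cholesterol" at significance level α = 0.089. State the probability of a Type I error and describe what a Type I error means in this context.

P(Type I error) = α = 0.089. A Type I error is rejecting H₀ when H₀ is actually true (false positive) — here, concluding that a new drug lowers cholesterol when in fact this is not the case. Consequence: approving an ineffective drug — patients take a useless medication and may skip effective alternatives.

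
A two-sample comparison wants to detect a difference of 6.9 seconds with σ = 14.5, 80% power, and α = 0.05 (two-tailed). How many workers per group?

n per group = 2(z_α/2 + z_β)²σ²/d² = 2×(1.96 + 0.84)²×14.5²/6.9² = 69.2 → n = 70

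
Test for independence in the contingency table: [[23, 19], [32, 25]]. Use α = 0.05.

χ² = 0.019. df = 1, critical = 3.841. Fail to reject H₀. No evidence of dependence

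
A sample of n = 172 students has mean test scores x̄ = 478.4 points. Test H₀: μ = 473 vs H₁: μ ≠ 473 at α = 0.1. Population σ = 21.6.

z = (x̄ - μ₀)/(σ/√n) = (478.4 - 473)/(21.6/√172) = 3.279. Critical value: ±1.645. Since |3.279| > 1.645, Reject H₀.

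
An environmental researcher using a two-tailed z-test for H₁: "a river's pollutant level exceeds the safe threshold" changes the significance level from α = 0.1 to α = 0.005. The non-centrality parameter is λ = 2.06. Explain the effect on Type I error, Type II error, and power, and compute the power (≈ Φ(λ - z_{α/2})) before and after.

Decreasing α from 0.1 to 0.005:
• Type I error rate decreases (α is the Type I rate by definition).
• Critical value moves from z_{α/2} = 1.645 to 2.807, so power = Φ(λ - z_{α/2}) goes from Φ(2.06 - 1.645) = 0.661 to Φ(2.06 - 2.807) = 0.228.
• Type II error rate β = 1 - power therefore increases (0.339 → 0.772).
Appropriate when false positives are costly — here, shutting down a compliant factory unnecessarily.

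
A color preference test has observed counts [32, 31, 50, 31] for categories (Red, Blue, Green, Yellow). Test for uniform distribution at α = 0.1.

Expected = 36 each. χ² = Σ(O-E)²/E = 7.278. df = 3, critical value = 6.251. Reject H₀.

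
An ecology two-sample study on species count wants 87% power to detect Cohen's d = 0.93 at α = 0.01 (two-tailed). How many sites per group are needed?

z_{α/2} = 2.576, z_β = Φ⁻¹(0.87) = 1.126. For large effect (d = 0.93): n per group = 2(z_{α/2} + z_β)²/d² = 2(2.576 + 1.126)²/0.93² = 31.7 → 32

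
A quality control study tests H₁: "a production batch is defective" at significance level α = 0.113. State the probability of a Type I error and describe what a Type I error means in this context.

P(Type I error) = α = 0.113. A Type I error is rejecting H₀ when H₀ is actually true (false positive) — here, concluding that a production batch is defective when in fact this is not the case. Consequence: scrapping a good batch — wasted material and cost for no reason.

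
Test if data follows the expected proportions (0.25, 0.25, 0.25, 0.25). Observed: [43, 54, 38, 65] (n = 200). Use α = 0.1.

Expected: [50.0, 50.0, 50.0, 50.0]. χ² = 8.68. df = 3, critical = 6.251. Reject H₀.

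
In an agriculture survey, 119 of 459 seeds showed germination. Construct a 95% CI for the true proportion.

p̂ = 0.259. CI = p̂ ± z*√(p̂(1-p̂)/n) = (0.219, 0.299)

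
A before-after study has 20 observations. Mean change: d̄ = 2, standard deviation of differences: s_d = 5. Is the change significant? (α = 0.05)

t = d̄/(s_d/√n) = 2/(5/√20) = 1.789. df = 19, critical t = ±2.093. Fail to reject H₀.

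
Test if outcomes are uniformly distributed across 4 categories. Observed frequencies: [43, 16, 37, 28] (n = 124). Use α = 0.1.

Expected = 31 each. χ² = Σ(O-E)²/E = 13.355. df = 3, critical value = 6.251. Reject H₀.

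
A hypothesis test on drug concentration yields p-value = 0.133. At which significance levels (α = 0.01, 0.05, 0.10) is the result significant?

p = 0.133. Not significant at any of the given levels.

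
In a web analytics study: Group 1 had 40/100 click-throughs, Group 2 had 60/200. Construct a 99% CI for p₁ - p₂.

p̂₁ = 0.4, p̂₂ = 0.3. Difference = 0.1. CI = (-0.051, 0.251)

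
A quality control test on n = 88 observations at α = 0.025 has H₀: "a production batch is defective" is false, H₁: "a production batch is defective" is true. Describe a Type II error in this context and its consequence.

Type II error: failing to reject H₀ when it is false — concluding that a production batch is defective is not supported when in fact it is. Consequence: shipping a defective batch — faulty products reach customers.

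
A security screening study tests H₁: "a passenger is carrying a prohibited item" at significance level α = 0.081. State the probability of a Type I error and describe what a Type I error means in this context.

P(Type I error) = α = 0.081. A Type I error is rejecting H₀ when H₀ is actually true (false positive) — here, concluding that a passenger is carrying a prohibited item when in fact this is not the case. Consequence: detaining an innocent passenger — delay and inconvenience.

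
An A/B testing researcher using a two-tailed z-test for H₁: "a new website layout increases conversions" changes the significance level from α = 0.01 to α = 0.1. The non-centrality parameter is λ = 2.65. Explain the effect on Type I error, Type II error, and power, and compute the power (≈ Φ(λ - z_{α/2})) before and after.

Increasing α from 0.01 to 0.1:
• Type I error rate increases (α is the Type I rate by definition).
• Critical value moves from z_{α/2} = 2.576 to 1.645, so power = Φ(λ - z_{α/2}) goes from Φ(2.65 - 2.576) = 0.529 to Φ(2.65 - 1.645) = 0.843.
• Type II error rate β = 1 - power therefore decreases (0.471 → 0.157).
Appropriate when false negatives are costly — here, discarding a layout that would have improved conversions — lost revenue.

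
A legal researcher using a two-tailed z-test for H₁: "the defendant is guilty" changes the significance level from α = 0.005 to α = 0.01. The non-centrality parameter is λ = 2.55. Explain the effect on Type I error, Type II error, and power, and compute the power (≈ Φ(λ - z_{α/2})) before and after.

Increasing α from 0.005 to 0.01:
• Type I error rate increases (α is the Type I rate by definition).
• Critical value moves from z_{α/2} = 2.807 to 2.576, so power = Φ(λ - z_{α/2}) goes from Φ(2.55 - 2.807) = 0.399 to Φ(2.55 - 2.576) = 0.49.
• Type II error rate β = 1 - power therefore decreases (0.601 → 0.51).
Appropriate when false negatives are costly — here, acquitting a guilty person.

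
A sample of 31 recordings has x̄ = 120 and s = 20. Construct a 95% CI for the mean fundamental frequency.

CI = x̄ ± t*(s/√n) = 120 ± 2.042(20/√31) = (112.66, 127.34)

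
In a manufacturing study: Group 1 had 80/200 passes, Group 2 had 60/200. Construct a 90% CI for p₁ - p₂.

p̂₁ = 0.4, p̂₂ = 0.3. Difference = 0.1. CI = (0.022, 0.178)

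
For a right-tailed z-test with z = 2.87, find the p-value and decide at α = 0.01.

p = P(Z > 2.87) = 1 - Φ(2.87) ≈ 0.0021. Since p < 0.01, reject H₀ (significant) at α = 0.01.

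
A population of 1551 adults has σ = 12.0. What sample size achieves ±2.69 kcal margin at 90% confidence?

Without FPC: n₀ = (1.645×12.0/2.69)² = 53.85. With FPC: n = n₀N/(n₀+N-1) = 52.1 → n = 53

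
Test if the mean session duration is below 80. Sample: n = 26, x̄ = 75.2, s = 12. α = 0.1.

t = (75.2 - 80)/(12/√26) = -2.04, df = 25. Critical t = -1.316. Reject H₀.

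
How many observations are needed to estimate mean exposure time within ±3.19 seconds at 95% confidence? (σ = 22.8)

n = (z*σ/E)² = (1.96×22.8/3.19)² = 196.2 → n = 197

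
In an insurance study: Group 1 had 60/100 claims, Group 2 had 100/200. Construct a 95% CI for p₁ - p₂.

p̂₁ = 0.6, p̂₂ = 0.5. Difference = 0.1. CI = (-0.018, 0.218)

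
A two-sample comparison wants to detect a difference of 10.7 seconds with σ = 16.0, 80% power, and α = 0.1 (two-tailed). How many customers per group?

n per group = 2(z_α/2 + z_β)²σ²/d² = 2×(1.645 + 0.84)²×16.0²/10.7² = 27.6 → n = 28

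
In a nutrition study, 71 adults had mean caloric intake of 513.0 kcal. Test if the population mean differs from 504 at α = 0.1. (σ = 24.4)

z = (x̄ - μ₀)/(σ/√n) = (513.0 - 504)/(24.4/√71) = 3.108. Critical value: ±1.645. Since |3.108| > 1.645, Reject H₀.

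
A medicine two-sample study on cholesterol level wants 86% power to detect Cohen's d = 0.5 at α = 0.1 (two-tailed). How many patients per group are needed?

z_{α/2} = 1.645, z_β = Φ⁻¹(0.86) = 1.08. For medium effect (d = 0.5): n per group = 2(z_{α/2} + z_β)²/d² = 2(1.645 + 1.08)²/0.5² = 59.4 → 60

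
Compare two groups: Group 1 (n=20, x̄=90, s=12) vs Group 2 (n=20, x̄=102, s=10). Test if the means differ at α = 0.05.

Pooled sp = 11.05. t = -3.436, df = 38. Critical t = ±2.024. Reject H₀.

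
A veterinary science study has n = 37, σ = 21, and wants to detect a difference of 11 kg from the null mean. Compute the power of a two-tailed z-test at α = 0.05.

SE = σ/√n = 21/√37 = 3.452. Non-centrality λ = d/SE = 11/3.452 = 3.186. Power ≈ Φ(λ - z_{α/2}) = Φ(3.186 - 1.96) = Φ(1.226) = 0.89.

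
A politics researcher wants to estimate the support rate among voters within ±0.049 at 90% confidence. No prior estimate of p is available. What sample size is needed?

Conservative approach: use p = 0.5 (maximizes p(1-p) = 0.25). n = z²(0.25)/E² = 1.645²×0.25/0.049² = 281.8 → n = 282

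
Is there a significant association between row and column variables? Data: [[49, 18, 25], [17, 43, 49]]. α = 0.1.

χ² = 32.338. df = 2, critical = 4.605. Reject H₀. Variables are dependent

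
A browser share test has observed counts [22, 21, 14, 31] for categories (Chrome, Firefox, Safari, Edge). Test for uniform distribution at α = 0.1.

Expected = 22 each. χ² = Σ(O-E)²/E = 6.636. df = 3, critical value = 6.251. Reject H₀.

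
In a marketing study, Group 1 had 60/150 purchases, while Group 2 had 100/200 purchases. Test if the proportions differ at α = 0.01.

p̂₁ = 0.4, p̂₂ = 0.5, pooled p̂ = 0.457. z = -1.858. Critical: ±2.576. Fail to reject H₀.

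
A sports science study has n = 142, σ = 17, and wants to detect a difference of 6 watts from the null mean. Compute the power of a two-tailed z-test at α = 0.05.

SE = σ/√n = 17/√142 = 1.427. Non-centrality λ = d/SE = 6/1.427 = 4.206. Power ≈ Φ(λ - z_{α/2}) = Φ(4.206 - 1.96) = Φ(2.246) = 0.988.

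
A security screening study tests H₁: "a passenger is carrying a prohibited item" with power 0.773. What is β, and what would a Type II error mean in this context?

β = 1 - power = 1 - 0.773 = 0.227. A Type II error is failing to reject H₀ when H₀ is false (false negative) — here, failing to conclude that a passenger is carrying a prohibited item when in fact it is true. Consequence: letting a prohibited item through — security breach.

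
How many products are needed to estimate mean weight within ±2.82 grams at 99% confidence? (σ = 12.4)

n = (z*σ/E)² = (2.576×12.4/2.82)² = 128.3 → n = 129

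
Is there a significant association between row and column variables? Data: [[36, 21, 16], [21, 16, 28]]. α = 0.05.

χ² = 7.457. df = 2, critical = 5.991. Reject H₀. Variables are dependent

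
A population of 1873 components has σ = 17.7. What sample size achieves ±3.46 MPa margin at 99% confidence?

Without FPC: n₀ = (2.576×17.7/3.46)² = 173.655. With FPC: n = n₀N/(n₀+N-1) = 159.0 → n = 159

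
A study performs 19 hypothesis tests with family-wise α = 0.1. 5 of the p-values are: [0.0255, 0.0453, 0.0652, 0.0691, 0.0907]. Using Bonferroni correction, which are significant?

Bonferroni α = 0.1/19 = 0.00526. None of the given p-values are significant.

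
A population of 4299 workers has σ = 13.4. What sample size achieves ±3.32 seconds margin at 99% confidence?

Without FPC: n₀ = (2.576×13.4/3.32)² = 108.1. With FPC: n = n₀N/(n₀+N-1) = 105.5 → n = 106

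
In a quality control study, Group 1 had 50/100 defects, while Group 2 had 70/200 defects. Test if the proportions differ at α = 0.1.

p̂₁ = 0.5, p̂₂ = 0.35, pooled p̂ = 0.4. z = 2.5. Critical: ±1.645. Reject H₀.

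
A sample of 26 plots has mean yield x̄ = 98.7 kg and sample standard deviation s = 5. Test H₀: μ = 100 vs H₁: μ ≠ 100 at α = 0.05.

t = (x̄ - μ₀)/(s/√n) = (98.7 - 100)/(5/√26) = -1.326. df = 25, critical t = ±2.06. Fail to reject H₀.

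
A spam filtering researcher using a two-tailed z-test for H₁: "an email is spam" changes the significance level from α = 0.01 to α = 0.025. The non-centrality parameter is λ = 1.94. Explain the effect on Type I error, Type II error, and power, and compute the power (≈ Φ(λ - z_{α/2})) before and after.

Increasing α from 0.01 to 0.025:
• Type I error rate increases (α is the Type I rate by definition).
• Critical value moves from z_{α/2} = 2.576 to 2.241, so power = Φ(λ - z_{α/2}) goes from Φ(1.94 - 2.576) = 0.262 to Φ(1.94 - 2.241) = 0.382.
• Type II error rate β = 1 - power therefore decreases (0.738 → 0.618).
Appropriate when false negatives are costly — here, a spam email lands in the inbox.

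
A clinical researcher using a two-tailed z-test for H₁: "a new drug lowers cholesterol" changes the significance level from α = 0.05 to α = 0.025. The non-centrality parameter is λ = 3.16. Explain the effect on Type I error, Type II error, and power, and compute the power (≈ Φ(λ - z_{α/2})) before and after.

Decreasing α from 0.05 to 0.025:
• Type I error rate decreases (α is the Type I rate by definition).
• Critical value moves from z_{α/2} = 1.96 to 2.241, so power = Φ(λ - z_{α/2}) goes from Φ(3.16 - 1.96) = 0.885 to Φ(3.16 - 2.241) = 0.821.
• Type II error rate β = 1 - power therefore increases (0.115 → 0.179).
Appropriate when false positives are costly — here, approving an ineffective drug — patients take a useless medication and may skip effective alternatives.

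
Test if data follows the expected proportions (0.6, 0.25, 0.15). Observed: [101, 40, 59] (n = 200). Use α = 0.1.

Expected: [120.0, 50.0, 30.0]. χ² = 33.042. df = 2, critical = 4.605. Reject H₀.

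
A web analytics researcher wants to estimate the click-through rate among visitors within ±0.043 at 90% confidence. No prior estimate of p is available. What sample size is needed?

Conservative approach: use p = 0.5 (maximizes p(1-p) = 0.25). n = z²(0.25)/E² = 1.645²×0.25/0.043² = 365.9 → n = 366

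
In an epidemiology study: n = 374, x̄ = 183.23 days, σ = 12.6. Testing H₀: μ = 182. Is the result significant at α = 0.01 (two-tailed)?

z = (183.23 - 182)/(12.6/√374) = 1.888. Since |z| ≤ 2.576, not significant at α = 0.01.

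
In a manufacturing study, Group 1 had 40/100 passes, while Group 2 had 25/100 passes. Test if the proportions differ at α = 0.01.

p̂₁ = 0.4, p̂₂ = 0.25, pooled p̂ = 0.325. z = 2.265. Critical: ±2.576. Fail to reject H₀.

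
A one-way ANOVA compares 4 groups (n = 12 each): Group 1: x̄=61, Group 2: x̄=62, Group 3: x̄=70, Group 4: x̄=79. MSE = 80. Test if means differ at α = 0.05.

Grand mean = 68.0. SS_between = 2520.0, MS_between = 840.0. F = 10.5, F_crit ≈ 2.816. Reject H₀.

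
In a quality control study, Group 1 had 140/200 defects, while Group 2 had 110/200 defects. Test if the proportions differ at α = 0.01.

p̂₁ = 0.7, p̂₂ = 0.55, pooled p̂ = 0.625. z = 3.098. Critical: ±2.576. Reject H₀.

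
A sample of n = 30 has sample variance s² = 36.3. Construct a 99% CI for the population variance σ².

df = 29. χ²_{0.005} = 52.336, χ²_{0.995} = 13.121. CI for σ² = ((n-1)s²/χ²_{α/2}, (n-1)s²/χ²_{1-α/2}) = (29·36.3/52.336, 29·36.3/13.121) = (20.11, 80.23)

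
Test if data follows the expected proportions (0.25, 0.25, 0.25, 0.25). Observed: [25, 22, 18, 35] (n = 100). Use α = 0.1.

Expected: [25.0, 25.0, 25.0, 25.0]. χ² = 6.32. df = 3, critical = 6.251. Reject H₀.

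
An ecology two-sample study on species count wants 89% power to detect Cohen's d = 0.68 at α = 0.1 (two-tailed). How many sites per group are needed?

z_{α/2} = 1.645, z_β = Φ⁻¹(0.89) = 1.227. For medium effect (d = 0.68): n per group = 2(z_{α/2} + z_β)²/d² = 2(1.645 + 1.227)²/0.68² = 35.7 → 36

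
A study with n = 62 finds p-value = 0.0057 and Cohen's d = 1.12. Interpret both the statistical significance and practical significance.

Statistically significant (p = 0.0057 < 0.05). Cohen's d = 1.12 indicates a large effect size. Both statistical and practical significance should be considered.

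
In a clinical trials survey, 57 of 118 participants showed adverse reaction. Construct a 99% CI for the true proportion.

p̂ = 0.483. CI = p̂ ± z*√(p̂(1-p̂)/n) = (0.365, 0.602)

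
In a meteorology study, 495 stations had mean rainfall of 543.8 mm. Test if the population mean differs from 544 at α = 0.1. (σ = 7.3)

z = (x̄ - μ₀)/(σ/√n) = (543.8 - 544)/(7.3/√495) = -0.61. Critical value: ±1.645. Since |-0.61| ≤ 1.645, Fail to reject H₀.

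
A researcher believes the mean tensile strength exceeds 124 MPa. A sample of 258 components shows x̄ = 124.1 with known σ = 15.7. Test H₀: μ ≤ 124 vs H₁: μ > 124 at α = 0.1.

z = 0.102. Critical value: 1.28. Fail to reject H₀.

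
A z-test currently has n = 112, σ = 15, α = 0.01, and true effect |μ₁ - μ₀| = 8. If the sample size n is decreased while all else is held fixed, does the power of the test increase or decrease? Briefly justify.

Power decreases: a smaller n inflates the standard error σ/√n, pulling the sampling distribution under H₁ back toward the critical value.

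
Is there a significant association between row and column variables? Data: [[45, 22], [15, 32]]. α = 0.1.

χ² = 13.767. df = 1, critical = 2.706. Reject H₀. Variables are dependent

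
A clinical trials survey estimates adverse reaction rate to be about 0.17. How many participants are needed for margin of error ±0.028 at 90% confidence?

n = z²p(1-p)/E² = 1.645²×0.17×0.83/0.028² = 487.02 → n = 488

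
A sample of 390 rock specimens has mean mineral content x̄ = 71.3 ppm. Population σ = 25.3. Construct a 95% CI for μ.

CI = x̄ ± z*(σ/√n) = 71.3 ± 1.96(25.3/√390) = 71.3 ± 2.51 = (68.79, 73.81)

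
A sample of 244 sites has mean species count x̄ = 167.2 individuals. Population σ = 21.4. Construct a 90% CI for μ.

CI = x̄ ± z*(σ/√n) = 167.2 ± 1.645(21.4/√244) = 167.2 ± 2.25 = (164.95, 169.45)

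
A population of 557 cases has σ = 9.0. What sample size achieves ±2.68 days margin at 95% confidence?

Without FPC: n₀ = (1.96×9.0/2.68)² = 43.324. With FPC: n = n₀N/(n₀+N-1) = 40.3 → n = 41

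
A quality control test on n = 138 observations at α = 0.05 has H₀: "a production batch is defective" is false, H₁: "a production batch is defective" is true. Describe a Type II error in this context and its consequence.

Type II error: failing to reject H₀ when it is false — concluding that a production batch is defective is not supported when in fact it is. Consequence: shipping a defective batch — faulty products reach customers.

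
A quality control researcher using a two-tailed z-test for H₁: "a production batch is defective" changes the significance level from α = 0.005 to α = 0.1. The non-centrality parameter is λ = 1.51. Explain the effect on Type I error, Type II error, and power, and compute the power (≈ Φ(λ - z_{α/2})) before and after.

Increasing α from 0.005 to 0.1:
• Type I error rate increases (α is the Type I rate by definition).
• Critical value moves from z_{α/2} = 2.807 to 1.645, so power = Φ(λ - z_{α/2}) goes from Φ(1.51 - 2.807) = 0.097 to Φ(1.51 - 1.645) = 0.446.
• Type II error rate β = 1 - power therefore decreases (0.903 → 0.554).
Appropriate when false negatives are costly — here, shipping a defective batch — faulty products reach customers.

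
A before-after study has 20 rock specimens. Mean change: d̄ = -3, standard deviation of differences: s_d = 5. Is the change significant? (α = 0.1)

t = d̄/(s_d/√n) = -3/(5/√20) = -2.683. df = 19, critical t = ±1.729. Reject H₀.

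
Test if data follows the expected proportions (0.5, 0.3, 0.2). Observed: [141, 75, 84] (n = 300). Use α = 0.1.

Expected: [150.0, 90.0, 60.0]. χ² = 12.64. df = 2, critical = 4.605. Reject H₀.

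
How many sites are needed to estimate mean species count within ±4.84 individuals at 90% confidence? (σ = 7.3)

n = (z*σ/E)² = (1.645×7.3/4.84)² = 6.2 → n = 7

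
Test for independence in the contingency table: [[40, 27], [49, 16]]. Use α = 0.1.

χ² = 3.695. df = 1, critical = 2.706. Reject H₀. Variables are dependent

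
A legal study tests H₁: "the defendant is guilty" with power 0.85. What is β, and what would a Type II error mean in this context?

β = 1 - power = 1 - 0.85 = 0.15. A Type II error is failing to reject H₀ when H₀ is false (false negative) — here, failing to conclude that the defendant is guilty when in fact it is true. Consequence: acquitting a guilty person.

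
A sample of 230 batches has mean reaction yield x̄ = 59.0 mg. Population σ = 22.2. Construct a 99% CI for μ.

CI = x̄ ± z*(σ/√n) = 59.0 ± 2.576(22.2/√230) = 59.0 ± 3.77 = (55.23, 62.77)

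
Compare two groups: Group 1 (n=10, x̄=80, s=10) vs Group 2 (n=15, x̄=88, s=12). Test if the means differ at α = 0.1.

Pooled sp = 11.26. t = -1.74, df = 23. Critical t = ±1.714. Reject H₀.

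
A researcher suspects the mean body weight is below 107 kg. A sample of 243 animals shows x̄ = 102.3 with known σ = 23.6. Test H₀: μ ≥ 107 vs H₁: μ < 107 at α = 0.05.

z = -3.104. Critical value: -1.645. Reject H₀.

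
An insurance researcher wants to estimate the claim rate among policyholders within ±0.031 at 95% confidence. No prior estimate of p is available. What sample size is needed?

Conservative approach: use p = 0.5 (maximizes p(1-p) = 0.25). n = z²(0.25)/E² = 1.96²×0.25/0.031² = 999.4 → n = 1000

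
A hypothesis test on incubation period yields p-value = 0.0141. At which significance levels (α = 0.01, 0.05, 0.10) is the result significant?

p = 0.0141. Significant at: α = 0.05, 0.1.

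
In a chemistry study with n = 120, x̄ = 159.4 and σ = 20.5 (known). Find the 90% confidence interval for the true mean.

CI = x̄ ± z*(σ/√n) = 159.4 ± 1.645(20.5/√120) = 159.4 ± 3.08 = (156.32, 162.48)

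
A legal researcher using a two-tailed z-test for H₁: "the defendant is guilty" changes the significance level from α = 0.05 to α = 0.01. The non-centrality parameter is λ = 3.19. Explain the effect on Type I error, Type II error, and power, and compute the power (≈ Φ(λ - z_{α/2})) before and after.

Decreasing α from 0.05 to 0.01:
• Type I error rate decreases (α is the Type I rate by definition).
• Critical value moves from z_{α/2} = 1.96 to 2.576, so power = Φ(λ - z_{α/2}) goes from Φ(3.19 - 1.96) = 0.891 to Φ(3.19 - 2.576) = 0.73.
• Type II error rate β = 1 - power therefore increases (0.109 → 0.27).
Appropriate when false positives are costly — here, convicting an innocent person.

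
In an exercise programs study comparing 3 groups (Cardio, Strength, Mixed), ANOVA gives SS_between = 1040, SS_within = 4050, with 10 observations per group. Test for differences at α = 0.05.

df_between = 2, df_within = 27. F = MS_between/MS_within = 520.0/150.0 = 3.467. F_crit ≈ 3.354. Reject H₀. At least one mean differs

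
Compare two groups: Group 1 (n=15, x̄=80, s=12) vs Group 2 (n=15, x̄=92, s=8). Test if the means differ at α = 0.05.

Pooled sp = 10.2. t = -3.223, df = 28. Critical t = ±2.048. Reject H₀.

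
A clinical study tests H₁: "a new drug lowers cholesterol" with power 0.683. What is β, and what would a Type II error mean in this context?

β = 1 - power = 1 - 0.683 = 0.317. A Type II error is failing to reject H₀ when H₀ is false (false negative) — here, failing to conclude that a new drug lowers cholesterol when in fact it is true. Consequence: shelving an effective drug — patients miss out on a treatment that would have helped.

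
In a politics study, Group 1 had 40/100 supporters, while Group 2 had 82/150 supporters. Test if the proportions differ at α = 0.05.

p̂₁ = 0.4, p̂₂ = 0.547, pooled p̂ = 0.488. z = -2.273. Critical: ±1.96. Reject H₀.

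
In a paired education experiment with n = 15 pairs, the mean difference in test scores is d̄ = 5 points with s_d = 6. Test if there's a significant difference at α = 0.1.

t = d̄/(s_d/√n) = 5/(6/√15) = 3.227. df = 14, critical t = ±1.761. Reject H₀.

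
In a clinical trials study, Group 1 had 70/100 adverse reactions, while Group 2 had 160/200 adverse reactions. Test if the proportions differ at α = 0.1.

p̂₁ = 0.7, p̂₂ = 0.8, pooled p̂ = 0.767. z = -1.93. Critical: ±1.645. Reject H₀.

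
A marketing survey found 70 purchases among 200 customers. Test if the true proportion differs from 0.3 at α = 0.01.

p̂ = 0.35, p₀ = 0.3. z = (p̂ - p₀)/√(p₀(1-p₀)/n) = 1.543. Critical: ±2.576. Fail to reject H₀.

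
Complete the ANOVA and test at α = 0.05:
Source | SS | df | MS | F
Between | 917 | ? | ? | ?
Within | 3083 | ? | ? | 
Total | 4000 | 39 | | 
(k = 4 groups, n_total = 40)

df_between = 3, df_within = 36. MS_between = 305.67, MS_within = 85.64. F = 3.569, F_crit ≈ 2.866. Reject H₀.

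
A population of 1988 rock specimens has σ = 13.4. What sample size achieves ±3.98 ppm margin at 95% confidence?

Without FPC: n₀ = (1.96×13.4/3.98)² = 43.547. With FPC: n = n₀N/(n₀+N-1) = 42.6 → n = 43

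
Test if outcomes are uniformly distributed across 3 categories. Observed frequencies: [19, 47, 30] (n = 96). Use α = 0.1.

Expected = 32 each. χ² = Σ(O-E)²/E = 12.438. df = 2, critical value = 4.605. Reject H₀.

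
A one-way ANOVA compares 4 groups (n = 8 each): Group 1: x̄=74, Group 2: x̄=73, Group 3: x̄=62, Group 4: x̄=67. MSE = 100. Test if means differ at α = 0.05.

Grand mean = 69.0. SS_between = 752.0, MS_between = 250.67. F = 2.507, F_crit ≈ 2.947. Fail to reject H₀.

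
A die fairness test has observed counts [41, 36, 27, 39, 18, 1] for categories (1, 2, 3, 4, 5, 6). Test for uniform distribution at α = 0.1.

Expected = 27 each. χ² = Σ(O-E)²/E = 43.63. df = 5, critical value = 9.236. Reject H₀.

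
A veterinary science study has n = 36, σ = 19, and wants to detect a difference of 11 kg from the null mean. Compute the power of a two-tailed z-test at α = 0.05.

SE = σ/√n = 19/√36 = 3.167. Non-centrality λ = d/SE = 11/3.167 = 3.474. Power ≈ Φ(λ - z_{α/2}) = Φ(3.474 - 1.96) = Φ(1.514) = 0.935.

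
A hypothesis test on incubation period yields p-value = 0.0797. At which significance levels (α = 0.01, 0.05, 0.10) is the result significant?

p = 0.0797. Significant at: α = 0.1.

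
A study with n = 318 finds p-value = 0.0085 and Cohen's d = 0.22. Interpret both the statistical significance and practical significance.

Statistically significant (p = 0.0085 < 0.05). Cohen's d = 0.22 indicates a small effect size. Both statistical and practical significance should be considered.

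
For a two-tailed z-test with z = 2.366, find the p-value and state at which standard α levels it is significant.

p = 2·P(Z > |2.366|) = 2·(1 - Φ(2.366)) ≈ 0.018. Significant at α = 0.1; Significant at α = 0.05.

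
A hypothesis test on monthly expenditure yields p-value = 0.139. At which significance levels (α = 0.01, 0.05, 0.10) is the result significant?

p = 0.139. Not significant at any of the given levels.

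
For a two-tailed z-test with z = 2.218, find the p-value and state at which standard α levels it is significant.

p = 2·P(Z > |2.218|) = 2·(1 - Φ(2.218)) ≈ 0.0266. Significant at α = 0.1; Significant at α = 0.05.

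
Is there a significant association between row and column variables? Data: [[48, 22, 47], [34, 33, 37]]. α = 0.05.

χ² = 5.033. df = 2, critical = 5.991. Fail to reject H₀. No evidence of dependence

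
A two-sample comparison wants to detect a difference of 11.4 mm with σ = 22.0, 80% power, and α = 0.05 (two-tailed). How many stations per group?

n per group = 2(z_α/2 + z_β)²σ²/d² = 2×(1.96 + 0.84)²×22.0²/11.4² = 58.4 → n = 59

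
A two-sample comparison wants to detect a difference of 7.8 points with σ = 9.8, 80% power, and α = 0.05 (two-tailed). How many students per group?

n per group = 2(z_α/2 + z_β)²σ²/d² = 2×(1.96 + 0.84)²×9.8²/7.8² = 24.8 → n = 25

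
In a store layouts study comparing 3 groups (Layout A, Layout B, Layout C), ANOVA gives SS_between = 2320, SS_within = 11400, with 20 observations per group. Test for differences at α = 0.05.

df_between = 2, df_within = 57. F = MS_between/MS_within = 1160.0/200.0 = 5.8. F_crit ≈ 3.159. Reject H₀. At least one mean differs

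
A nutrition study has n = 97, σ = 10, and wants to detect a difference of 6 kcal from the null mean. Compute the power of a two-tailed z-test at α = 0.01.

SE = σ/√n = 10/√97 = 1.015. Non-centrality λ = d/SE = 6/1.015 = 5.909. Power ≈ Φ(λ - z_{α/2}) = Φ(5.909 - 2.576) = Φ(3.333) = 1.0.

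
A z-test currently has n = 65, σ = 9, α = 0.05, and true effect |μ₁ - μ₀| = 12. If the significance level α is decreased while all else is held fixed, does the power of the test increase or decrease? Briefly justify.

Power decreases: a smaller α raises the critical value, so less of the H₁ sampling distribution falls in the rejection region.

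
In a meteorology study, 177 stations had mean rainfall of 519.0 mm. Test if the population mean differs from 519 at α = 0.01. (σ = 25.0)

z = (x̄ - μ₀)/(σ/√n) = (519.0 - 519)/(25.0/√177) = 0.0. Critical value: ±2.576. Since |0.0| ≤ 2.576, Fail to reject H₀.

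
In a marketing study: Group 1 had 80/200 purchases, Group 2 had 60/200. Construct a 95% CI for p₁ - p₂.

p̂₁ = 0.4, p̂₂ = 0.3. Difference = 0.1. CI = (0.007, 0.193)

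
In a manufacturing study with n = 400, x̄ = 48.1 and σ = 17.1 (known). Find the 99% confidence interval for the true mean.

CI = x̄ ± z*(σ/√n) = 48.1 ± 2.576(17.1/√400) = 48.1 ± 2.2 = (45.9, 50.3)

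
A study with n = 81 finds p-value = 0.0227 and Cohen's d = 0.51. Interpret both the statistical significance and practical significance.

Statistically significant (p = 0.0227 < 0.05). Cohen's d = 0.51 indicates a medium effect size. Both statistical and practical significance should be considered.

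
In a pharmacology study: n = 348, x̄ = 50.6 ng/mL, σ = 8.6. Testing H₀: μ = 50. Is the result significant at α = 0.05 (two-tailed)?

z = (50.6 - 50)/(8.6/√348) = 1.301. Since |z| ≤ 1.96, not significant at α = 0.05.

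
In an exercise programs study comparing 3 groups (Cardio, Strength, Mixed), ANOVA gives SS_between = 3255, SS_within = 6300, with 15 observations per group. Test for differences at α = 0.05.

df_between = 2, df_within = 42. F = MS_between/MS_within = 1627.5/150.0 = 10.85. F_crit ≈ 3.22. Reject H₀. At least one mean differs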